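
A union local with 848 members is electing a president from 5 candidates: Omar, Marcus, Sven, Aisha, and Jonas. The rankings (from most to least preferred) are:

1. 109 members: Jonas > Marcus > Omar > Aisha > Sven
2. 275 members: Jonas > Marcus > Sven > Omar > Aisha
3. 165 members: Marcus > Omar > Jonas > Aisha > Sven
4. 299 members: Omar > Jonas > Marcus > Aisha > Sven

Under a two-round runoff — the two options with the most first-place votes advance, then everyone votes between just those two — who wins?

Round 1 first-place votes: Omar 299, Marcus 165, Sven 0, Aisha 0, Jonas 384.
Jonas and Omar advance.
Runoff: Jonas is preferred to Omar by 384 voters; Omar by 464.
Omar wins the runoff.

Omar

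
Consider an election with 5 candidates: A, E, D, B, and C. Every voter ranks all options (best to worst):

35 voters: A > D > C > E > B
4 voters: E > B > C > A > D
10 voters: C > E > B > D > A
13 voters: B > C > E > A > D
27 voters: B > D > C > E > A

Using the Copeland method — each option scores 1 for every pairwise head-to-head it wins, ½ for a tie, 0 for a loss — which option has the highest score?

A: beats D; loses to E, B, and C → score 1.
E: beats A and B; loses to D and C → score 2.
D: beats E and C; loses to A and B → score 2.
B: beats A and D; loses to E and C → score 2.
C: beats A, E, and B; loses to D → score 3.
C has the best pairwise record.

C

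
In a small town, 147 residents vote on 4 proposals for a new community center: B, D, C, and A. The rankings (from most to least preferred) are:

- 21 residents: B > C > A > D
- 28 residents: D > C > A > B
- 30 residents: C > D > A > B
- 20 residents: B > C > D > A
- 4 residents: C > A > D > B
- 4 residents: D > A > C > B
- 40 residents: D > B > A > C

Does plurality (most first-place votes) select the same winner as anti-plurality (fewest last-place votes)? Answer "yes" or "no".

no

Plurality — first-place votes: B 41, D 72, C 34, A 0. Winner: D.
Anti-plurality — last-place votes: B 66, D 21, C 40, A 20. Winner: A.
The two methods disagree.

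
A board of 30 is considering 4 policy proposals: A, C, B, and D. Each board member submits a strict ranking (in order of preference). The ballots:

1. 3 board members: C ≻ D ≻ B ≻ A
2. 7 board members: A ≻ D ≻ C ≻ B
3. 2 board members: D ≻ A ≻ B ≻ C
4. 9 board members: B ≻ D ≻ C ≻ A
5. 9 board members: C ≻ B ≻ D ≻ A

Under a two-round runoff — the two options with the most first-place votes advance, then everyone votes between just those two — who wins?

Round 1 first-place votes: A 7, C 12, B 9, D 2.
C and B advance.
Runoff: C is preferred to B by 19 voters; B by 11.
C wins the runoff.

C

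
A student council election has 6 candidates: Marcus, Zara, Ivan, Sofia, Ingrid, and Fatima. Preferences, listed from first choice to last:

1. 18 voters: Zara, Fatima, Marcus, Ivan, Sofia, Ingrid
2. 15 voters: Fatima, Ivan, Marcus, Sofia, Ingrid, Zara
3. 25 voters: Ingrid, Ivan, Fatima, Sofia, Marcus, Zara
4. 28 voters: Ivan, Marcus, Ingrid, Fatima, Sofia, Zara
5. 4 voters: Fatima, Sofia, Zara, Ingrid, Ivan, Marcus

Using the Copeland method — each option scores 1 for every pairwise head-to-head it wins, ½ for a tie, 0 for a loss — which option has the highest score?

Marcus: beats Zara, Sofia, and Ingrid; loses to Ivan and Fatima → score 3.
Zara: loses to Marcus, Ivan, Sofia, Ingrid, and Fatima → score 0.
Ivan: beats Marcus, Zara, Sofia, Ingrid, and Fatima → score 5.
Sofia: beats Zara; loses to Marcus, Ivan, Ingrid, and Fatima → score 1.
Ingrid: beats Zara, Sofia, and Fatima; loses to Marcus and Ivan → score 3.
Fatima: beats Marcus, Zara, and Sofia; loses to Ivan and Ingrid → score 3.
Ivan has the best pairwise record.

Ivan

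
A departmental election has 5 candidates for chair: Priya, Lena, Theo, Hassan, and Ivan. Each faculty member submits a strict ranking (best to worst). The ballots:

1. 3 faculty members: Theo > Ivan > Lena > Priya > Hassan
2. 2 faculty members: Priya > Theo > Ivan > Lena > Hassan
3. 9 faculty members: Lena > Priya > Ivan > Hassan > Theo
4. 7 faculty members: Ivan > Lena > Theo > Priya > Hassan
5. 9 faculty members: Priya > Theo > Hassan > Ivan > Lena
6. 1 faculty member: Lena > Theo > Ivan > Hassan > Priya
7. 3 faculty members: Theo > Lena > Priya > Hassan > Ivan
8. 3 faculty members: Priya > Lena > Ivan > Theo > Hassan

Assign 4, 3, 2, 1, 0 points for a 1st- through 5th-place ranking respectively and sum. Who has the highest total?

Priya: 3·1 + 2·4 + 9·3 + 7·1 + 9·4 + 1·0 + 3·2 + 3·4 = 99
Lena: 3·2 + 2·1 + 9·4 + 7·3 + 9·0 + 1·4 + 3·3 + 3·3 = 87
Theo: 3·4 + 2·3 + 9·0 + 7·2 + 9·3 + 1·3 + 3·4 + 3·1 = 77
Hassan: 3·0 + 2·0 + 9·1 + 7·0 + 9·2 + 1·1 + 3·1 + 3·0 = 31
Ivan: 3·3 + 2·2 + 9·2 + 7·4 + 9·1 + 1·2 + 3·0 + 3·2 = 76
Priya has the highest Borda score (99).

Priya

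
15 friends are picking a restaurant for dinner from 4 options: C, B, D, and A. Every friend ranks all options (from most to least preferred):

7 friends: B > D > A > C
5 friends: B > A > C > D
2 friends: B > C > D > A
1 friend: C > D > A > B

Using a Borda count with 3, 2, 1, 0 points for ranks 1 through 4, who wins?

C: 7·0 + 5·1 + 2·2 + 1·3 = 12
B: 7·3 + 5·3 + 2·3 + 1·0 = 42
D: 7·2 + 5·0 + 2·1 + 1·2 = 18
A: 7·1 + 5·2 + 2·0 + 1·1 = 18
B has the highest Borda score (42).

B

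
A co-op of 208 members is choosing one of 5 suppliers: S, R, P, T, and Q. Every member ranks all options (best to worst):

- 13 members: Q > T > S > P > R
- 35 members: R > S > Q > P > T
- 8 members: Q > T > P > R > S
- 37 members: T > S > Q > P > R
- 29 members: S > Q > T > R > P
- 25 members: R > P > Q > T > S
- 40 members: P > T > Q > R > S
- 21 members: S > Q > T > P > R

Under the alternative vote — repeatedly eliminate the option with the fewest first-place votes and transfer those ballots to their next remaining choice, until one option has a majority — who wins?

Round 1: S 50, R 60, P 40, T 37, Q 21. Eliminate Q.
Round 2: S 50, R 60, P 40, T 58. Eliminate P.
Round 3: S 50, R 60, T 98. Eliminate S.
Round 4: R 60, T 148. T has a majority.

T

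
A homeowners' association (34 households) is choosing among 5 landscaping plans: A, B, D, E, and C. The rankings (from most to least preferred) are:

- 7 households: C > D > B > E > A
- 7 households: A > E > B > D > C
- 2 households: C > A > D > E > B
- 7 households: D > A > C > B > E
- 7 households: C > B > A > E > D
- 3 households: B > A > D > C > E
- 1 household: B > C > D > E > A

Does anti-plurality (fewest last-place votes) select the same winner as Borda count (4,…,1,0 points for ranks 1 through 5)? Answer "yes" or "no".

Anti-plurality — last-place votes: A 8, B 2, D 7, E 10, C 7. Winner: B.
Borda — scores: A 78, B 72, D 68, E 38, C 84. Winner: C.
The two methods disagree.

no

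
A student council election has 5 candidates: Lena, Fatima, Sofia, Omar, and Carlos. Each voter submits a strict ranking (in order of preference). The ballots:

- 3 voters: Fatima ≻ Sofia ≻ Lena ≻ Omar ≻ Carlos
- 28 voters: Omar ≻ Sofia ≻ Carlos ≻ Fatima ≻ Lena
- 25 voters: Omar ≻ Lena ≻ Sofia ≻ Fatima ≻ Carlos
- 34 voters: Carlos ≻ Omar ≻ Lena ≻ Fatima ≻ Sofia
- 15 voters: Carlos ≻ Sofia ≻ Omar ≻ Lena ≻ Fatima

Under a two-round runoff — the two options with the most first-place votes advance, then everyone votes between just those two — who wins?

Round 1 first-place votes: Lena 0, Fatima 3, Sofia 0, Omar 53, Carlos 49.
Omar and Carlos advance.
Runoff: Omar is preferred to Carlos by 56 voters; Carlos by 49.
Omar wins the runoff.

Omar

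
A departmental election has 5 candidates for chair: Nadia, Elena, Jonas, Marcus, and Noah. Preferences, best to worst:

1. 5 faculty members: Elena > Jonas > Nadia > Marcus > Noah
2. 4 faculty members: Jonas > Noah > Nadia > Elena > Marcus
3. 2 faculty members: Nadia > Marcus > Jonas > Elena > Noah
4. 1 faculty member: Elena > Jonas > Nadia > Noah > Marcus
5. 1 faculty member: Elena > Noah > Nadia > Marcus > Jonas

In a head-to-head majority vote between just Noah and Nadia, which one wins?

Nadia

Voters preferring Noah to Nadia: 5; preferring Nadia to Noah: 8.
Nadia wins the head-to-head.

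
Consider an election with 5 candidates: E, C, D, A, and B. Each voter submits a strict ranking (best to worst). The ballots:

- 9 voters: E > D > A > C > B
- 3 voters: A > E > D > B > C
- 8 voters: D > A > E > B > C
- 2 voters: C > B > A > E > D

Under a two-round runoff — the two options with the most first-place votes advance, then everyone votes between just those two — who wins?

E

Round 1 first-place votes: E 9, C 2, D 8, A 3, B 0.
E and D advance.
Runoff: E is preferred to D by 14 voters; D by 8.
E wins the runoff.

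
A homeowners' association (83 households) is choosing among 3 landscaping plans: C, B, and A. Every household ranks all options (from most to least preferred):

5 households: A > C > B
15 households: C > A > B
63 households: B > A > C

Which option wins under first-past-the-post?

B

First-place votes: C 15, B 63, A 5.
B has the most first-place votes.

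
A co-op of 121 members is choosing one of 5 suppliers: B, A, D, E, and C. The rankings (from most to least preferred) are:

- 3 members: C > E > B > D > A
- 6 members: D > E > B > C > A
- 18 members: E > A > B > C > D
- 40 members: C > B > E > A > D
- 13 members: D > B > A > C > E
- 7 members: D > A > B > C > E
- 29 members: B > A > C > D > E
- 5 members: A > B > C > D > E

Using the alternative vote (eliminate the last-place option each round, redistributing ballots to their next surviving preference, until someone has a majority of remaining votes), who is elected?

Round 1: B 29, A 5, D 26, E 18, C 43. Eliminate A.
Round 2: B 34, D 26, E 18, C 43. Eliminate E.
Round 3: B 52, D 26, C 43. Eliminate D.
Round 4: B 78, C 43. B has a majority.

B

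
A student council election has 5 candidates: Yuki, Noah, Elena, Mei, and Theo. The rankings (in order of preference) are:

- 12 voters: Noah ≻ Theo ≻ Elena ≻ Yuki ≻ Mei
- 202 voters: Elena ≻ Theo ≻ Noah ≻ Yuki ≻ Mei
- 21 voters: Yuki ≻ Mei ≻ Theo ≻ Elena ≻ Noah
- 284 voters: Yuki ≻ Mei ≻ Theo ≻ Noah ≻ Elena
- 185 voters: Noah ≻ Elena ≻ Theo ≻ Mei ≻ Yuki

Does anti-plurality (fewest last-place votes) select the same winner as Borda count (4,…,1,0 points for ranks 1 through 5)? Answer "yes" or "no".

Anti-plurality — last-place votes: Yuki 185, Noah 21, Elena 284, Mei 214, Theo 0. Winner: Theo.
Borda — scores: Yuki 1434, Noah 1476, Elena 1408, Mei 1100, Theo 1622. Winner: Theo.
The two methods agree.

yes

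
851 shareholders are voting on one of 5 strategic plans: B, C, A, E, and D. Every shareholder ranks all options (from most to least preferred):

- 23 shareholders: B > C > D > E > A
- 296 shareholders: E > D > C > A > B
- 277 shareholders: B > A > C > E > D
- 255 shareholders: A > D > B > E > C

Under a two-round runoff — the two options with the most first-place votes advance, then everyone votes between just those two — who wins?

Round 1 first-place votes: B 300, C 0, A 255, E 296, D 0.
B and E advance.
Runoff: B is preferred to E by 555 voters; E by 296.
B wins the runoff.

B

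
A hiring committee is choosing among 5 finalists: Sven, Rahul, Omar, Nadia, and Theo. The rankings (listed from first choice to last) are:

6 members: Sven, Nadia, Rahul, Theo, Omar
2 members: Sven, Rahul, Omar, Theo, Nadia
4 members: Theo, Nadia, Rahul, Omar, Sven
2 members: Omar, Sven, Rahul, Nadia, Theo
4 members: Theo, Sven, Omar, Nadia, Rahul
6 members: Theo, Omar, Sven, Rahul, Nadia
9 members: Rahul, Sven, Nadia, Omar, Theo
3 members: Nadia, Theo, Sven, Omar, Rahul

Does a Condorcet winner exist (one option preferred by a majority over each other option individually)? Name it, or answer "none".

Sven vs Rahul: 23–13 for Sven.
Sven vs Omar: 24–12 for Sven.
Sven vs Nadia: 29–7 for Sven.
Sven vs Theo: 19–17 for Sven.
Sven beats every other option head-to-head.

Sven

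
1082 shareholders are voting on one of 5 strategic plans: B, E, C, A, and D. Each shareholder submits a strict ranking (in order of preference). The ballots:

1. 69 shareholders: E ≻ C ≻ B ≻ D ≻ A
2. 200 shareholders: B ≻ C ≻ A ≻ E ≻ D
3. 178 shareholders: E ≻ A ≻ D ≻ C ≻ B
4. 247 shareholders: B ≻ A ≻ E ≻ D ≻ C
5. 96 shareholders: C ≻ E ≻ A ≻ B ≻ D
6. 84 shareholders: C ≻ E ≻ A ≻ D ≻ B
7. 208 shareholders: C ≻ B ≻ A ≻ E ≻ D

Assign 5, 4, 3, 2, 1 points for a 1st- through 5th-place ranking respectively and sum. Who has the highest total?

B

B: 69·3 + 200·5 + 178·1 + 247·5 + 96·2 + 84·1 + 208·4 = 3728
E: 69·5 + 200·2 + 178·5 + 247·3 + 96·4 + 84·4 + 208·2 = 3512
C: 69·4 + 200·4 + 178·2 + 247·1 + 96·5 + 84·5 + 208·5 = 3619
A: 69·1 + 200·3 + 178·4 + 247·4 + 96·3 + 84·3 + 208·3 = 3533
D: 69·2 + 200·1 + 178·3 + 247·2 + 96·1 + 84·2 + 208·1 = 1838
B has the highest Borda score (3728).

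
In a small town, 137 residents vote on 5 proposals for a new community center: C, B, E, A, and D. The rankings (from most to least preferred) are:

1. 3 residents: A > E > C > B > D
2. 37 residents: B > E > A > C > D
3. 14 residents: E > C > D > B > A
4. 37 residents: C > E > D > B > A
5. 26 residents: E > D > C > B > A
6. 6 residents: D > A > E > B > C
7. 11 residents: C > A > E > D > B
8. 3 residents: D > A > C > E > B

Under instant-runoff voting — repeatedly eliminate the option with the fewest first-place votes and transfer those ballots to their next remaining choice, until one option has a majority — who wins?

E

Round 1: C 48, B 37, E 40, A 3, D 9. Eliminate A.
Round 2: C 48, B 37, E 43, D 9. Eliminate D.
Round 3: C 51, B 37, E 49. Eliminate B.
Round 4: C 51, E 86. E has a majority.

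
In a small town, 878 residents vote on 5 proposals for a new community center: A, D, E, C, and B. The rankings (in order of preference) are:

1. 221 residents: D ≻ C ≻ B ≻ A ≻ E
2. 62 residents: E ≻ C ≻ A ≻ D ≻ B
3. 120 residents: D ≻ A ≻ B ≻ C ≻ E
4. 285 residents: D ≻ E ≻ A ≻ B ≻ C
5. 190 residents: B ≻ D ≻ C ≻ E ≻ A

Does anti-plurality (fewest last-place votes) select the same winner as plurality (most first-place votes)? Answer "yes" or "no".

Anti-plurality — last-place votes: A 190, D 0, E 341, C 285, B 62. Winner: D.
Plurality — first-place votes: A 0, D 626, E 62, C 0, B 190. Winner: D.
The two methods agree.

yes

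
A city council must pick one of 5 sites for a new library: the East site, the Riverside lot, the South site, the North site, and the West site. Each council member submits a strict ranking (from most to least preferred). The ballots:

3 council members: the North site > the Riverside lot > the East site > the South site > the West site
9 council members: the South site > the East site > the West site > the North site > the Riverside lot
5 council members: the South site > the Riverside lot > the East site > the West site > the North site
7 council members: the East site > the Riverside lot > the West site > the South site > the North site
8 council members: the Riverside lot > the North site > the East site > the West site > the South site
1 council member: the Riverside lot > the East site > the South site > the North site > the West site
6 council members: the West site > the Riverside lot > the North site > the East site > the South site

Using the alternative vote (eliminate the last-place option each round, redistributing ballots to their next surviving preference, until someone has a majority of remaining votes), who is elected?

Round 1: the East site 7, the Riverside lot 9, the South site 14, the North site 3, the West site 6. Eliminate the North site.
Round 2: the East site 7, the Riverside lot 12, the South site 14, the West site 6. Eliminate the West site.
Round 3: the East site 7, the Riverside lot 18, the South site 14. Eliminate the East site.
Round 4: the Riverside lot 25, the South site 14. The Riverside lot has a majority.

the Riverside lot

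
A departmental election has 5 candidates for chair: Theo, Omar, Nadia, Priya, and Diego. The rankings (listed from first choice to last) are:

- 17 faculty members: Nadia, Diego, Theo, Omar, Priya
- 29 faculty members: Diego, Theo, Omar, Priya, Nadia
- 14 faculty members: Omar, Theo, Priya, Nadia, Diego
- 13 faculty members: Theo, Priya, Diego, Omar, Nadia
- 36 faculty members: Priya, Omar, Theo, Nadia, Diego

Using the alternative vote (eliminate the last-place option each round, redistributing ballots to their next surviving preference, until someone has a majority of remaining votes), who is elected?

Priya

Round 1: Theo 13, Omar 14, Nadia 17, Priya 36, Diego 29. Eliminate Theo.
Round 2: Omar 14, Nadia 17, Priya 49, Diego 29. Eliminate Omar.
Round 3: Nadia 17, Priya 63, Diego 29. Priya has a majority.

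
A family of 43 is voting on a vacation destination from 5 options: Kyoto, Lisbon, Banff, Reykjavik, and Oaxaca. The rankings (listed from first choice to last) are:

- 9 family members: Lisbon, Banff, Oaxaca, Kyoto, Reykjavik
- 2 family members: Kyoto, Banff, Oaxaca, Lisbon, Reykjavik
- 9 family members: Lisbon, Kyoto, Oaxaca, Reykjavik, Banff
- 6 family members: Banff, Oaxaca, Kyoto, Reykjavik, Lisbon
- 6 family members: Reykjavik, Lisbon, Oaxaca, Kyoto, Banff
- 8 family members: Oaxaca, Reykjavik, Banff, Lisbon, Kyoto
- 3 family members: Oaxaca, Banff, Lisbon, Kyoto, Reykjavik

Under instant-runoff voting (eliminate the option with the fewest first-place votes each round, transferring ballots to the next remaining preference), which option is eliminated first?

Round 1: Kyoto 2, Lisbon 18, Banff 6, Reykjavik 6, Oaxaca 11. Eliminate Kyoto.

Kyoto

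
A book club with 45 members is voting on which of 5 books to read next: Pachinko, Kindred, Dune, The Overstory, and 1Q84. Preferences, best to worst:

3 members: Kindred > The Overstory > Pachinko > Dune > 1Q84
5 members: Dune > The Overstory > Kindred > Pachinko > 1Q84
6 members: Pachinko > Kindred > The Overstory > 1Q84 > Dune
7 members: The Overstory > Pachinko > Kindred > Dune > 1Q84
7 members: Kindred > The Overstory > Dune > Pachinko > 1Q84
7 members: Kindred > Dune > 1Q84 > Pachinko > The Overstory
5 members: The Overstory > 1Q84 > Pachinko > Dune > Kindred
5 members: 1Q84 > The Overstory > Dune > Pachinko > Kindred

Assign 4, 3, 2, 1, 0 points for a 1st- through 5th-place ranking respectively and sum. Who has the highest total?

Pachinko: 3·2 + 5·1 + 6·4 + 7·3 + 7·1 + 7·1 + 5·2 + 5·1 = 85
Kindred: 3·4 + 5·2 + 6·3 + 7·2 + 7·4 + 7·4 + 5·0 + 5·0 = 110
Dune: 3·1 + 5·4 + 6·0 + 7·1 + 7·2 + 7·3 + 5·1 + 5·2 = 80
The Overstory: 3·3 + 5·3 + 6·2 + 7·4 + 7·3 + 7·0 + 5·4 + 5·3 = 120
1Q84: 3·0 + 5·0 + 6·1 + 7·0 + 7·0 + 7·2 + 5·3 + 5·4 = 55
The Overstory has the highest Borda score (120).

The Overstory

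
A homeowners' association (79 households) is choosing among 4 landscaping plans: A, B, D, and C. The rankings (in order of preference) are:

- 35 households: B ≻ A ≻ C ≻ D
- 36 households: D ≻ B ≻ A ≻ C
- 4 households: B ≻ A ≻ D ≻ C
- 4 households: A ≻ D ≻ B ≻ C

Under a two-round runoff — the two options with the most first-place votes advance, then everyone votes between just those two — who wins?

D

Round 1 first-place votes: A 4, B 39, D 36, C 0.
B and D advance.
Runoff: B is preferred to D by 39 voters; D by 40.
D wins the runoff.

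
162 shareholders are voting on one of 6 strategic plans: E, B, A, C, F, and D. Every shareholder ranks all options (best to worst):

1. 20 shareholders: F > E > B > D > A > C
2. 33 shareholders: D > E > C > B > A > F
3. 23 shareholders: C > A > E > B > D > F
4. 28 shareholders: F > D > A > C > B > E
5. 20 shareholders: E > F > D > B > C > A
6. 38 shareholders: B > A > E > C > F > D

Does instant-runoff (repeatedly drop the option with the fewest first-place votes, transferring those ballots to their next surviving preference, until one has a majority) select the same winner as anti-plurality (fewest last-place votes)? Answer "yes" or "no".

Instant-runoff — R1 E 20, B 38, A 0, C 23, F 48, D 33 (A out); R2 E 20, B 38, C 23, F 48, D 33 (E out); R3 B 38, C 23, F 68, D 33 (C out); R4 B 61, F 68, D 33 (D out); R5 B 94, F 68 (B winner). Winner: B.
Anti-plurality — last-place votes: E 28, B 0, A 20, C 20, F 56, D 38. Winner: B.
The two methods agree.

yes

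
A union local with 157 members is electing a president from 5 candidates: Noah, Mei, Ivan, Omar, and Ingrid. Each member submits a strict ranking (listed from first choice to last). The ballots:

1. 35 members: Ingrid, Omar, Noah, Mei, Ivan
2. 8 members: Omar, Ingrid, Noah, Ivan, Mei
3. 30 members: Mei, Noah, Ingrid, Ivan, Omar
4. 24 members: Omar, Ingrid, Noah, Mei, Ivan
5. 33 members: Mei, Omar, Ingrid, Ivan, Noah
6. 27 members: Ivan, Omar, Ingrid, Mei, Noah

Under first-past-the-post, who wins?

First-place votes: Noah 0, Mei 63, Ivan 27, Omar 32, Ingrid 35.
Mei has the most first-place votes.

Mei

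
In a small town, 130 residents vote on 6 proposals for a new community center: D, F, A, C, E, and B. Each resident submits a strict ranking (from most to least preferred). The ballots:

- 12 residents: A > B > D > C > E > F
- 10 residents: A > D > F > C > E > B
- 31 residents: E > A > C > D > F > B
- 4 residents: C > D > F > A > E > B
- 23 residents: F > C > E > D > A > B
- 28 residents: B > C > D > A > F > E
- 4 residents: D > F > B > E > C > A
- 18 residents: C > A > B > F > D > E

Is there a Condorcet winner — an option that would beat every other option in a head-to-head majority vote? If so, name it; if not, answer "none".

C vs D: 104–26 for C.
C vs F: 93–37 for C.
C vs A: 77–53 for C.
C vs E: 95–35 for C.
C vs B: 86–44 for C.
C beats every other option head-to-head.

C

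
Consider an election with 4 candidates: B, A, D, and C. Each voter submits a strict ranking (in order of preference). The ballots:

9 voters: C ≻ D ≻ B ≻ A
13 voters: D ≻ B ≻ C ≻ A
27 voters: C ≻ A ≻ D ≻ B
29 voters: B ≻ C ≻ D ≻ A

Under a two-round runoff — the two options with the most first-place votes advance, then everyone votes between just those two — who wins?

Round 1 first-place votes: B 29, A 0, D 13, C 36.
C and B advance.
Runoff: C is preferred to B by 36 voters; B by 42.
B wins the runoff.

B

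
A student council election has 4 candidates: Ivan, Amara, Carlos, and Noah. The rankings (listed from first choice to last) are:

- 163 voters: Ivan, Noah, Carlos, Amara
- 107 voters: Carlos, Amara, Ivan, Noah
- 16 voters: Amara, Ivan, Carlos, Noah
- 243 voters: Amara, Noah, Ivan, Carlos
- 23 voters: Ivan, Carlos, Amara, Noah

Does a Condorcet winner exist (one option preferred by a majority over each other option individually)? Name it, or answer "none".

none

Checking pairwise contests:
Amara beats Ivan 366–186.
Carlos beats Amara 293–259.
Ivan beats Carlos 445–107.
Ivan beats Noah 309–243.
Every option loses at least one head-to-head, so there is no Condorcet winner.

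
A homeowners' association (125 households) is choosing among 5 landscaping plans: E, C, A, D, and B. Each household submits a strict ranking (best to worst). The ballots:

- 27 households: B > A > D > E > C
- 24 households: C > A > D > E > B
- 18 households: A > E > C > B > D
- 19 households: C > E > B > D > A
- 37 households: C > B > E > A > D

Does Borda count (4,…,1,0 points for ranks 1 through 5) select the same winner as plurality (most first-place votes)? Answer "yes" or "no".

yes

Borda — scores: E 236, C 356, A 262, D 121, B 275. Winner: C.
Plurality — first-place votes: E 0, C 80, A 18, D 0, B 27. Winner: C.
The two methods agree.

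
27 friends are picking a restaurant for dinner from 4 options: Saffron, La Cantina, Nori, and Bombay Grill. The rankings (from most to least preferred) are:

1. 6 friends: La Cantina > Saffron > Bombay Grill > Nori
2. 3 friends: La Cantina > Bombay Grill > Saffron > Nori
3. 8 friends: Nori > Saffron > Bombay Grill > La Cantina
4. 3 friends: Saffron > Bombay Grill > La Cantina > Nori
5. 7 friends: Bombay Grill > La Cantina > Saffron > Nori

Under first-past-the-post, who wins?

La Cantina

First-place votes: Saffron 3, La Cantina 9, Nori 8, Bombay Grill 7.
La Cantina has the most first-place votes.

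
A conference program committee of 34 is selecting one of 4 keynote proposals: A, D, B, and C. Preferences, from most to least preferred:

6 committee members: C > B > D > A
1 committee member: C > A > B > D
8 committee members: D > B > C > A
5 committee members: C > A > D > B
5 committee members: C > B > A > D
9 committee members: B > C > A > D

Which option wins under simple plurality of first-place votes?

First-place votes: A 0, D 8, B 9, C 17.
C has the most first-place votes.

C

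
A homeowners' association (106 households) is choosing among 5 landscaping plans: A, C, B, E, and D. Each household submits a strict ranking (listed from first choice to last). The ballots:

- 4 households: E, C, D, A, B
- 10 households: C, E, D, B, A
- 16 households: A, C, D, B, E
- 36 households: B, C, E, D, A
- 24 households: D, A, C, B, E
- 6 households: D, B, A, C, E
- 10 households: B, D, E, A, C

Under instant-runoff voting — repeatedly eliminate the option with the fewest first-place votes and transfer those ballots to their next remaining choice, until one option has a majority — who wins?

D

Round 1: A 16, C 10, B 46, E 4, D 30. Eliminate E.
Round 2: A 16, C 14, B 46, D 30. Eliminate C.
Round 3: A 16, B 46, D 44. Eliminate A.
Round 4: B 46, D 60. D has a majority.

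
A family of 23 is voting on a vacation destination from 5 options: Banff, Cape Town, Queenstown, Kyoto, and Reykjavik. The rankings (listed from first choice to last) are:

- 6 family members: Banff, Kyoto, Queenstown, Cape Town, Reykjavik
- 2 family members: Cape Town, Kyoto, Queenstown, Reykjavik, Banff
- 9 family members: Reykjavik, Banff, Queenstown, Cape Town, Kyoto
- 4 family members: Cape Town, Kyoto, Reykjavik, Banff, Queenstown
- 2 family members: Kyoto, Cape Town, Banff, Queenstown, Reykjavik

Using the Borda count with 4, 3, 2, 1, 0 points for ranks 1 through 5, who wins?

Banff: 6·4 + 2·0 + 9·3 + 4·1 + 2·2 = 59
Cape Town: 6·1 + 2·4 + 9·1 + 4·4 + 2·3 = 45
Queenstown: 6·2 + 2·2 + 9·2 + 4·0 + 2·1 = 36
Kyoto: 6·3 + 2·3 + 9·0 + 4·3 + 2·4 = 44
Reykjavik: 6·0 + 2·1 + 9·4 + 4·2 + 2·0 = 46
Banff has the highest Borda score (59).

Banff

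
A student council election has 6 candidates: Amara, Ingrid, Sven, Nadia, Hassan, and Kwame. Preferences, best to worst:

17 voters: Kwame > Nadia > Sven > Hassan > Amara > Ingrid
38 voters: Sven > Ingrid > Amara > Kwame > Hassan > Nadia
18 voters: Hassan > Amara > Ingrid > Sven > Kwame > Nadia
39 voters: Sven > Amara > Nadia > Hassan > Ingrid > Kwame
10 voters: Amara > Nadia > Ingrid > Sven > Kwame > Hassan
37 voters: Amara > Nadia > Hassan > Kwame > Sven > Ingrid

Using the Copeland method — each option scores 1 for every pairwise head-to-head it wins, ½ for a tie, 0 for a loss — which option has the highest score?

Sven

Amara: beats Ingrid, Nadia, Hassan, and Kwame; loses to Sven → score 4.
Ingrid: beats Kwame; loses to Amara, Sven, Nadia, and Hassan → score 1.
Sven: beats Amara, Ingrid, Nadia, Hassan, and Kwame → score 5.
Nadia: beats Ingrid, Hassan, and Kwame; loses to Amara and Sven → score 3.
Hassan: beats Ingrid and Kwame; loses to Amara, Sven, and Nadia → score 2.
Kwame: loses to Amara, Ingrid, Sven, Nadia, and Hassan → score 0.
Sven has the best pairwise record.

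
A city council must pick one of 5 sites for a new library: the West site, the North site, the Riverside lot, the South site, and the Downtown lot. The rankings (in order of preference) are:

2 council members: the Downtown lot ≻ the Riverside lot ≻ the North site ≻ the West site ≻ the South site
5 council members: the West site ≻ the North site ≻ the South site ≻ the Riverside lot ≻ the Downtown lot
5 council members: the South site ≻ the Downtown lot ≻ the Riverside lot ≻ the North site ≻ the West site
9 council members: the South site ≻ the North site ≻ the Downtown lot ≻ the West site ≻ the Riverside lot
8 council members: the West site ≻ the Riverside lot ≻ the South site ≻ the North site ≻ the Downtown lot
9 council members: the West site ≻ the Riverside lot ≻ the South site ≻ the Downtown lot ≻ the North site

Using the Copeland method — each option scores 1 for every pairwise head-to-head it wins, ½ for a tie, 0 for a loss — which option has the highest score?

the West site: beats the North site, the Riverside lot, the South site, and the Downtown lot → score 4.
the North site: beats the Downtown lot; loses to the West site, the Riverside lot, and the South site → score 1.
the Riverside lot: beats the North site and the Downtown lot; ties the South site; loses to the West site → score 2.5.
the South site: beats the North site and the Downtown lot; ties the Riverside lot; loses to the West site → score 2.5.
the Downtown lot: loses to the West site, the North site, the Riverside lot, and the South site → score 0.
the West site has the best pairwise record.

the West site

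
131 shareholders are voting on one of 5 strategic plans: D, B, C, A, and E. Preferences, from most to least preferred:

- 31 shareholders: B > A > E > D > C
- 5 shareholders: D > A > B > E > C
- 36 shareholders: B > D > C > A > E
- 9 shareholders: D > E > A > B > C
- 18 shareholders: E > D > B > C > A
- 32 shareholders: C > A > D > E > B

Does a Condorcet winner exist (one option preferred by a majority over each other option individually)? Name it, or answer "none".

B

B vs D: 67–64 for B.
B vs C: 99–32 for B.
B vs A: 85–46 for B.
B vs E: 72–59 for B.
B beats every other option head-to-head.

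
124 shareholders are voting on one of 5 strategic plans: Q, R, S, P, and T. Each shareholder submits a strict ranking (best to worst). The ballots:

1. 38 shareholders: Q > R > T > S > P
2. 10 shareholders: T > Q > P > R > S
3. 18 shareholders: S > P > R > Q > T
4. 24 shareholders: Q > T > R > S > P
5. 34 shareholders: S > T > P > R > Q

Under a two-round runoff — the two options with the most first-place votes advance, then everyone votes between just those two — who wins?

Q

Round 1 first-place votes: Q 62, R 0, S 52, P 0, T 10.
Q and S advance.
Runoff: Q is preferred to S by 72 voters; S by 52.
Q wins the runoff.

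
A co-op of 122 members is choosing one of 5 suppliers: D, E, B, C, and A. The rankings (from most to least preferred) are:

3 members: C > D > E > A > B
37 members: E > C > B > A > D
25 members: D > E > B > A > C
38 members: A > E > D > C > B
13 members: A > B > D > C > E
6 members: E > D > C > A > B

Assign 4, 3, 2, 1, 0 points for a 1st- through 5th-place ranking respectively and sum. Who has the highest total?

E

D: 3·3 + 37·0 + 25·4 + 38·2 + 13·2 + 6·3 = 229
E: 3·2 + 37·4 + 25·3 + 38·3 + 13·0 + 6·4 = 367
B: 3·0 + 37·2 + 25·2 + 38·0 + 13·3 + 6·0 = 163
C: 3·4 + 37·3 + 25·0 + 38·1 + 13·1 + 6·2 = 186
A: 3·1 + 37·1 + 25·1 + 38·4 + 13·4 + 6·1 = 275
E has the highest Borda score (367).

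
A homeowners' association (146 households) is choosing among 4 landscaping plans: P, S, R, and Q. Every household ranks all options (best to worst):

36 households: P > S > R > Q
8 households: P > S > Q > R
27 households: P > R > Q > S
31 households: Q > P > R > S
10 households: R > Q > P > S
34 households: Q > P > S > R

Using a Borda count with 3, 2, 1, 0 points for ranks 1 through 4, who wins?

P

P: 36·3 + 8·3 + 27·3 + 31·2 + 10·1 + 34·2 = 353
S: 36·2 + 8·2 + 27·0 + 31·0 + 10·0 + 34·1 = 122
R: 36·1 + 8·0 + 27·2 + 31·1 + 10·3 + 34·0 = 151
Q: 36·0 + 8·1 + 27·1 + 31·3 + 10·2 + 34·3 = 250
P has the highest Borda score (353).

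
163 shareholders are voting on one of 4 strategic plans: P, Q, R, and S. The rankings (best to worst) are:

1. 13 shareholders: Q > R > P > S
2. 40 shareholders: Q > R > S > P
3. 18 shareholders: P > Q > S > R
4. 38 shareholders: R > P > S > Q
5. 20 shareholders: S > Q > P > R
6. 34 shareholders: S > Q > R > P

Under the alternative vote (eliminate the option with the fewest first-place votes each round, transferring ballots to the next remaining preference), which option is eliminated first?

P

Round 1: P 18, Q 53, R 38, S 54. Eliminate P.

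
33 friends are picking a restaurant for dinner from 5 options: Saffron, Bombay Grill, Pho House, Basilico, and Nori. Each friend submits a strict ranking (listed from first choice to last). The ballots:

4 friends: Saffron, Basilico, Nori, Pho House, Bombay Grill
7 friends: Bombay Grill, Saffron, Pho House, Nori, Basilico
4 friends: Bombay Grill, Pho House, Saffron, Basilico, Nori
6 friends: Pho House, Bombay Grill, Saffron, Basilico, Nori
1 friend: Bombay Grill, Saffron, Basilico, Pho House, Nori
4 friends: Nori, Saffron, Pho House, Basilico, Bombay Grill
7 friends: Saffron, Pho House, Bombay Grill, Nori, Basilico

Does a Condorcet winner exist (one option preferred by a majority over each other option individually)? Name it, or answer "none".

Checking pairwise contests:
Bombay Grill beats Saffron 18–15.
Pho House beats Bombay Grill 21–12.
Saffron beats Pho House 23–10.
Saffron beats Basilico 33–0.
Saffron beats Nori 29–4.
Every option loses at least one head-to-head, so there is no Condorcet winner.

none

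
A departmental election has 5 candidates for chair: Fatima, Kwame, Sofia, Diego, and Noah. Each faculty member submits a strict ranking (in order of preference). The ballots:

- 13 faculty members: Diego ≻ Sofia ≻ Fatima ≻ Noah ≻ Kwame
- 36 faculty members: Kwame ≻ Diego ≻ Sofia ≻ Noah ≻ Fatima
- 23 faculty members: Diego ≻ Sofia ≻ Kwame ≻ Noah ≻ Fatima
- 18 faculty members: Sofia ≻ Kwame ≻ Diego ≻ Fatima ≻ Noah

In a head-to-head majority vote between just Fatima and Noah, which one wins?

Voters preferring Fatima to Noah: 31; preferring Noah to Fatima: 59.
Noah wins the head-to-head.

Noah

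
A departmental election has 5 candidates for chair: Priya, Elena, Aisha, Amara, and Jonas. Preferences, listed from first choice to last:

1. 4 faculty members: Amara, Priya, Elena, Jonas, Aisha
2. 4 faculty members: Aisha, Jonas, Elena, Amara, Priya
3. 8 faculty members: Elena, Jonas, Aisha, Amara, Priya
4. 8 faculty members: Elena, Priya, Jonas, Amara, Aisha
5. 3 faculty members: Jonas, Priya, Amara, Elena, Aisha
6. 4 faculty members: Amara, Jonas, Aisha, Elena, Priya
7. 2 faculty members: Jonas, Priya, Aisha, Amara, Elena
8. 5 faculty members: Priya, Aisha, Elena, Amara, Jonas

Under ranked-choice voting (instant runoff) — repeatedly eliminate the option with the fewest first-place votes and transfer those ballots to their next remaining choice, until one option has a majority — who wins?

Round 1: Priya 5, Elena 16, Aisha 4, Amara 8, Jonas 5. Eliminate Aisha.
Round 2: Priya 5, Elena 16, Amara 8, Jonas 9. Eliminate Priya.
Round 3: Elena 21, Amara 8, Jonas 9. Elena has a majority.

Elena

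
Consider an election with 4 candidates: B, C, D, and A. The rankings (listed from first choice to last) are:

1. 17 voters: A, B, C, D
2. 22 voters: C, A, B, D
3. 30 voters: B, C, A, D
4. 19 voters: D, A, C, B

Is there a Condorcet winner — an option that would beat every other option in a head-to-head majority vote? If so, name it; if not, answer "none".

none

Checking pairwise contests:
A beats B 58–30.
B beats C 47–41.
B beats D 69–19.
C beats A 52–36.
Every option loses at least one head-to-head, so there is no Condorcet winner.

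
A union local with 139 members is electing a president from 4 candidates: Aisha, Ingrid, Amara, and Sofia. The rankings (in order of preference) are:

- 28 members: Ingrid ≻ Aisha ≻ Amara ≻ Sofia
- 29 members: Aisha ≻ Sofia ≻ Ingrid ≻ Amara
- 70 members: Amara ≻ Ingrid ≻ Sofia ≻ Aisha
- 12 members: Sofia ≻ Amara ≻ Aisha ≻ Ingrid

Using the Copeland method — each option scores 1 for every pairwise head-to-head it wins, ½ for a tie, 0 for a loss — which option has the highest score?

Aisha: loses to Ingrid, Amara, and Sofia → score 0.
Ingrid: beats Aisha and Sofia; loses to Amara → score 2.
Amara: beats Aisha, Ingrid, and Sofia → score 3.
Sofia: beats Aisha; loses to Ingrid and Amara → score 1.
Amara has the best pairwise record.

Amara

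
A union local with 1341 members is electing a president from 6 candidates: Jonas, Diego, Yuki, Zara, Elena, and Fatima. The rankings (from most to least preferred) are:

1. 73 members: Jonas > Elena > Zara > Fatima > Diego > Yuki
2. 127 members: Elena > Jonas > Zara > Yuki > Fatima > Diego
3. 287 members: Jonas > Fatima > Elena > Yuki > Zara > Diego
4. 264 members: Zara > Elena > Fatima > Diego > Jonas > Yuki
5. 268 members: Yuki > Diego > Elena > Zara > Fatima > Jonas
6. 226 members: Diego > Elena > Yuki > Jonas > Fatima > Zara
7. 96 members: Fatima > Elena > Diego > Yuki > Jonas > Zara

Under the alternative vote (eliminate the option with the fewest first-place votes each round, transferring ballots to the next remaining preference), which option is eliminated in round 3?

Zara

Round 1: Jonas 360, Diego 226, Yuki 268, Zara 264, Elena 127, Fatima 96. Eliminate Fatima.
Round 2: Jonas 360, Diego 226, Yuki 268, Zara 264, Elena 223. Eliminate Elena.
Round 3: Jonas 487, Diego 322, Yuki 268, Zara 264. Eliminate Zara.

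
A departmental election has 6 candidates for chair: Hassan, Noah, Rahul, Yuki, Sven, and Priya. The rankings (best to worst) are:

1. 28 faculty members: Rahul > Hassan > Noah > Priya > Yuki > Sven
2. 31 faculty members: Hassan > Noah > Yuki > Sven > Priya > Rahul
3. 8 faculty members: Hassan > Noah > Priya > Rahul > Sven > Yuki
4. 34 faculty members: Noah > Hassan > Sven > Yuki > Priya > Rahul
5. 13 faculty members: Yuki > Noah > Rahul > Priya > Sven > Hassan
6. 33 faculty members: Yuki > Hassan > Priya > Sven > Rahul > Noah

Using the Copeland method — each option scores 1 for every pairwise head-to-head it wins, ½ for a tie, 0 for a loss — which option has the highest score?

Hassan

Hassan: beats Noah, Rahul, Yuki, Sven, and Priya → score 5.
Noah: beats Rahul, Yuki, Sven, and Priya; loses to Hassan → score 4.
Rahul: loses to Hassan, Noah, Yuki, Sven, and Priya → score 0.
Yuki: beats Rahul, Sven, and Priya; loses to Hassan and Noah → score 3.
Sven: beats Rahul; loses to Hassan, Noah, Yuki, and Priya → score 1.
Priya: beats Rahul and Sven; loses to Hassan, Noah, and Yuki → score 2.
Hassan has the best pairwise record.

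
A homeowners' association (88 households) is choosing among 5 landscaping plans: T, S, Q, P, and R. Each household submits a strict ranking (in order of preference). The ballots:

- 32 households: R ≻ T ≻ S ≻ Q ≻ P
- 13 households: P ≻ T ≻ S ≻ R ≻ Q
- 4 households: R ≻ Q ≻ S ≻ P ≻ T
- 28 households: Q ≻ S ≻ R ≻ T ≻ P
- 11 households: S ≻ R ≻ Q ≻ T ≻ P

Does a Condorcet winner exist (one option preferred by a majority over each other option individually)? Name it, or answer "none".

none

Checking pairwise contests:
R beats T 75–13.
T beats S 45–43.
T beats Q 45–43.
T beats P 71–17.
S beats R 52–36.
Every option loses at least one head-to-head, so there is no Condorcet winner.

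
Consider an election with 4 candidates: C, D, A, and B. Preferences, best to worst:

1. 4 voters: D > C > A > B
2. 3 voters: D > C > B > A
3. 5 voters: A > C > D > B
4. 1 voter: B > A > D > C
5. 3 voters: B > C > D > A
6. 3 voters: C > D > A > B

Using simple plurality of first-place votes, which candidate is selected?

First-place votes: C 3, D 7, A 5, B 4.
D has the most first-place votes.

D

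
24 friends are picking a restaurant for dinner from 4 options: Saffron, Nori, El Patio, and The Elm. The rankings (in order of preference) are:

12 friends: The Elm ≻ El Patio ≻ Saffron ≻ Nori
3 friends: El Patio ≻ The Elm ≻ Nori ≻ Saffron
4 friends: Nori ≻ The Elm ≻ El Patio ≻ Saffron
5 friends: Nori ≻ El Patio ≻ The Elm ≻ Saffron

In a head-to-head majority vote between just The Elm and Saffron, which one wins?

Voters preferring The Elm to Saffron: 24; preferring Saffron to The Elm: 0.
The Elm wins the head-to-head.

The Elm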